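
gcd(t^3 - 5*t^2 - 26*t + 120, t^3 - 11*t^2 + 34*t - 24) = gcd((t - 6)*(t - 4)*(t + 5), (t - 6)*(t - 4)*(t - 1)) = t^2 - 10*t + 24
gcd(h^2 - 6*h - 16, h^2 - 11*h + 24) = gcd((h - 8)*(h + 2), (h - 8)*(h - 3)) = h - 8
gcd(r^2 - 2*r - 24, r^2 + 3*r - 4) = r + 4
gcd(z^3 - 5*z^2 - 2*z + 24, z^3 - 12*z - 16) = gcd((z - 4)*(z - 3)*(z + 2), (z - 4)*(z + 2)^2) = z^2 - 2*z - 8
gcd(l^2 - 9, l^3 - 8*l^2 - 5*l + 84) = l + 3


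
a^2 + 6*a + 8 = (a + 2)*(a + 4)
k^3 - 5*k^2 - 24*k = k*(k - 8)*(k + 3)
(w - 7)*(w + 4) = w^2 - 3*w - 28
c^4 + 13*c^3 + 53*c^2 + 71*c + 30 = (c + 1)^2*(c + 5)*(c + 6)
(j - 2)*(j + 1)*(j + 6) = j^3 + 5*j^2 - 8*j - 12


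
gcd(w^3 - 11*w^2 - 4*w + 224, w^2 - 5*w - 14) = w - 7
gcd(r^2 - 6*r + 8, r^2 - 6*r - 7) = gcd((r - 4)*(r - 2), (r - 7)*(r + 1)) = 1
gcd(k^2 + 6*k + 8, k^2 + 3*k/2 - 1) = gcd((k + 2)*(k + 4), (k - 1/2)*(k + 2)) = k + 2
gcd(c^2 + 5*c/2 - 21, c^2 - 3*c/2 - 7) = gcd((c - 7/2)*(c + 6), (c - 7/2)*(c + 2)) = c - 7/2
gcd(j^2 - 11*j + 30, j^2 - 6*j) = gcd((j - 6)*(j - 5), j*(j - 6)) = j - 6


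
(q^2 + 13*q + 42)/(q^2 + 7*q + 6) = (q + 7)/(q + 1)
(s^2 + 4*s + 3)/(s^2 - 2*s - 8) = (s^2 + 4*s + 3)/(s^2 - 2*s - 8)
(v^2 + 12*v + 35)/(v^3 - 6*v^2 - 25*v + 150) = (v + 7)/(v^2 - 11*v + 30)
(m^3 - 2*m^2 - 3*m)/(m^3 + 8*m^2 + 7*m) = (m - 3)/(m + 7)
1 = 1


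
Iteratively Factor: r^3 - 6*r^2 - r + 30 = (r + 2)*(r^2 - 8*r + 15) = (r - 5)*(r + 2)*(r - 3)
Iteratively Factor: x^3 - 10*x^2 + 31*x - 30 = (x - 3)*(x^2 - 7*x + 10) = (x - 5)*(x - 3)*(x - 2)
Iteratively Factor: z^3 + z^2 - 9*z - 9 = (z + 1)*(z^2 - 9) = (z - 3)*(z + 1)*(z + 3)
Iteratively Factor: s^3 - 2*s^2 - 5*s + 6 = (s - 3)*(s^2 + s - 2) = (s - 3)*(s - 1)*(s + 2)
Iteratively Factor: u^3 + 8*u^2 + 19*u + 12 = (u + 1)*(u^2 + 7*u + 12) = (u + 1)*(u + 4)*(u + 3)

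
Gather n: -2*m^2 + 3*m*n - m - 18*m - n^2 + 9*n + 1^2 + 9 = -2*m^2 - 19*m - n^2 + n*(3*m + 9) + 10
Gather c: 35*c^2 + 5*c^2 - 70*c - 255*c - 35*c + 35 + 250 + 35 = 40*c^2 - 360*c + 320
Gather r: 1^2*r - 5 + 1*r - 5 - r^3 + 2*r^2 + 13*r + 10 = -r^3 + 2*r^2 + 15*r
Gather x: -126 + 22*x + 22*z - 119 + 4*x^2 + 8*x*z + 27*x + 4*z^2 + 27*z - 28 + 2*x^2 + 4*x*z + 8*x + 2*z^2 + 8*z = 6*x^2 + x*(12*z + 57) + 6*z^2 + 57*z - 273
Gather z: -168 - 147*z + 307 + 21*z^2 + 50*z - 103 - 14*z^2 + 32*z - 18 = 7*z^2 - 65*z + 18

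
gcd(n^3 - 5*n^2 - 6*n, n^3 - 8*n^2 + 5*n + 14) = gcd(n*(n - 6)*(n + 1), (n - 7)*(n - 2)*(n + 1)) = n + 1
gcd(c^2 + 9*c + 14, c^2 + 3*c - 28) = c + 7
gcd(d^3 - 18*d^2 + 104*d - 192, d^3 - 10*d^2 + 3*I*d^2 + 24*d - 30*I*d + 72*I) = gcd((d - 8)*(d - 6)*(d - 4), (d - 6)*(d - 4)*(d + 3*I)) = d^2 - 10*d + 24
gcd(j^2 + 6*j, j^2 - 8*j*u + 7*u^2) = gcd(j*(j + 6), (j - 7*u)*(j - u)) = 1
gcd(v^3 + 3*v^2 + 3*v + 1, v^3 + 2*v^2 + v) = v^2 + 2*v + 1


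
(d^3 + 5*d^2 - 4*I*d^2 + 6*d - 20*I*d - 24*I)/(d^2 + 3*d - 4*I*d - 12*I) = d + 2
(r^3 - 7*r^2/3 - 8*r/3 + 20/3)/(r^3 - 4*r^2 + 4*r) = (r + 5/3)/r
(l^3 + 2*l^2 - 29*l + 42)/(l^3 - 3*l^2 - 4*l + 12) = (l + 7)/(l + 2)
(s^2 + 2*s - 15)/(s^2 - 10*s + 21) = (s + 5)/(s - 7)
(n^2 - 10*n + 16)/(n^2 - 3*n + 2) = (n - 8)/(n - 1)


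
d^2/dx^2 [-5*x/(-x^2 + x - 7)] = 10*(x*(2*x - 1)^2 + (1 - 3*x)*(x^2 - x + 7))/(x^2 - x + 7)^3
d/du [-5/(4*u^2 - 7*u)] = 5*(8*u - 7)/(u^2*(4*u - 7)^2)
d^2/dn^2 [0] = 0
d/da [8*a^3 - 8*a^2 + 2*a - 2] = 24*a^2 - 16*a + 2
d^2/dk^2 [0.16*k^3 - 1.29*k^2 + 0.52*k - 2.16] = 0.96*k - 2.58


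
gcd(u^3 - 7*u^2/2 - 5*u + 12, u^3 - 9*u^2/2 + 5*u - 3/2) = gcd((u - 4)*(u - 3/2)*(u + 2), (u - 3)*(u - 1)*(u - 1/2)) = 1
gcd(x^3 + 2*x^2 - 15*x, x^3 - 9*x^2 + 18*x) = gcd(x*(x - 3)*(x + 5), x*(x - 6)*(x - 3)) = x^2 - 3*x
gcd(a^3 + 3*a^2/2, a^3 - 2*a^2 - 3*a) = a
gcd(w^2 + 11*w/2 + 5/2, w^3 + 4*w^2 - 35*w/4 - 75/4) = w + 5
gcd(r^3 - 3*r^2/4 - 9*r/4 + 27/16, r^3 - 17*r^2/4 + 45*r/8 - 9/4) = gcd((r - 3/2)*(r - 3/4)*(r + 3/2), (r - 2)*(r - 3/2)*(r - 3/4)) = r^2 - 9*r/4 + 9/8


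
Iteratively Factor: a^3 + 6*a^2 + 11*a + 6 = (a + 1)*(a^2 + 5*a + 6) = (a + 1)*(a + 2)*(a + 3)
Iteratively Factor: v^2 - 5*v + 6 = (v - 2)*(v - 3)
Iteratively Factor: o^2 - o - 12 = (o - 4)*(o + 3)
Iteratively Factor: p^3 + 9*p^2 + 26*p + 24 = (p + 3)*(p^2 + 6*p + 8) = (p + 3)*(p + 4)*(p + 2)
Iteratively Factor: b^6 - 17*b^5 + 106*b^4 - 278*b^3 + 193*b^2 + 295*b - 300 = (b - 4)*(b^5 - 13*b^4 + 54*b^3 - 62*b^2 - 55*b + 75) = (b - 4)*(b + 1)*(b^4 - 14*b^3 + 68*b^2 - 130*b + 75) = (b - 4)*(b - 1)*(b + 1)*(b^3 - 13*b^2 + 55*b - 75) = (b - 5)*(b - 4)*(b - 1)*(b + 1)*(b^2 - 8*b + 15) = (b - 5)*(b - 4)*(b - 3)*(b - 1)*(b + 1)*(b - 5)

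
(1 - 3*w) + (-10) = -3*w - 9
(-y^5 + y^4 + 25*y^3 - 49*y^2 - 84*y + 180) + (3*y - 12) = -y^5 + y^4 + 25*y^3 - 49*y^2 - 81*y + 168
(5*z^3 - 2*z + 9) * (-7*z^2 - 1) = -35*z^5 + 9*z^3 - 63*z^2 + 2*z - 9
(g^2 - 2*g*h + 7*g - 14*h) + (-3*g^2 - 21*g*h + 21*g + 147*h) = -2*g^2 - 23*g*h + 28*g + 133*h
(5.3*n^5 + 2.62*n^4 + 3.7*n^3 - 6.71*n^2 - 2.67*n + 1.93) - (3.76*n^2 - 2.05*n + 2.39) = 5.3*n^5 + 2.62*n^4 + 3.7*n^3 - 10.47*n^2 - 0.62*n - 0.46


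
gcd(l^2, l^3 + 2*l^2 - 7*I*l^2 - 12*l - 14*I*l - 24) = 1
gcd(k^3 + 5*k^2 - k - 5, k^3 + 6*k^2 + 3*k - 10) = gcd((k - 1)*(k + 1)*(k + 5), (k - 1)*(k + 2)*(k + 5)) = k^2 + 4*k - 5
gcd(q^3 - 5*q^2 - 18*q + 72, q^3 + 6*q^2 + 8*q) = q + 4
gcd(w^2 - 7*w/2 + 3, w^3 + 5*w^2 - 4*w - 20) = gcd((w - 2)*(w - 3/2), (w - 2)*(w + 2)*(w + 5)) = w - 2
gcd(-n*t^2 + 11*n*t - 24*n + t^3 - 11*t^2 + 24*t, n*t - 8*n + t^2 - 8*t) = t - 8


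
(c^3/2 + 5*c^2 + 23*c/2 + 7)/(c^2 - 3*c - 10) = (c^2 + 8*c + 7)/(2*(c - 5))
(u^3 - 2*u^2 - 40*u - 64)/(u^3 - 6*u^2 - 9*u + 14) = (u^2 - 4*u - 32)/(u^2 - 8*u + 7)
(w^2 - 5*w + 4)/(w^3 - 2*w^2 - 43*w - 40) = (-w^2 + 5*w - 4)/(-w^3 + 2*w^2 + 43*w + 40)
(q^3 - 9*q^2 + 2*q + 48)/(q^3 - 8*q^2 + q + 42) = (q - 8)/(q - 7)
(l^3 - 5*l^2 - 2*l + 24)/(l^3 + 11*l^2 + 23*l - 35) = (l^3 - 5*l^2 - 2*l + 24)/(l^3 + 11*l^2 + 23*l - 35)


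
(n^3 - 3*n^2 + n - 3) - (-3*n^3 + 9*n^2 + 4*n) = 4*n^3 - 12*n^2 - 3*n - 3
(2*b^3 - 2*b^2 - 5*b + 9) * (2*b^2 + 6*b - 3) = 4*b^5 + 8*b^4 - 28*b^3 - 6*b^2 + 69*b - 27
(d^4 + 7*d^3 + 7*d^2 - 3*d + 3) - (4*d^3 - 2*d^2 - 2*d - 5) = d^4 + 3*d^3 + 9*d^2 - d + 8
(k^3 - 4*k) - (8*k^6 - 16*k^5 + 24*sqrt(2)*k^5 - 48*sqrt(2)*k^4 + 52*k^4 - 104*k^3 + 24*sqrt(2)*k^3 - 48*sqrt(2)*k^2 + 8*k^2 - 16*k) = -8*k^6 - 24*sqrt(2)*k^5 + 16*k^5 - 52*k^4 + 48*sqrt(2)*k^4 - 24*sqrt(2)*k^3 + 105*k^3 - 8*k^2 + 48*sqrt(2)*k^2 + 12*k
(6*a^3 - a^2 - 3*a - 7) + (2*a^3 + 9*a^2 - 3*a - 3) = 8*a^3 + 8*a^2 - 6*a - 10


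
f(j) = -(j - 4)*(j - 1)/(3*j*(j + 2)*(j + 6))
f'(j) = (j - 4)*(j - 1)/(3*j*(j + 2)*(j + 6)^2) + (j - 4)*(j - 1)/(3*j*(j + 2)^2*(j + 6)) - (j - 4)/(3*j*(j + 2)*(j + 6)) - (j - 1)/(3*j*(j + 2)*(j + 6)) + (j - 4)*(j - 1)/(3*j^2*(j + 2)*(j + 6))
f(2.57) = 0.01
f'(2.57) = -0.01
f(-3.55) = -0.85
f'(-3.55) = -0.14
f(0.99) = -0.00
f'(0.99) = 0.05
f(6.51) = -0.01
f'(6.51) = -0.00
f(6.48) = -0.01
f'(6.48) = -0.00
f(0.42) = -0.11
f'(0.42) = 0.53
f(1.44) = 0.01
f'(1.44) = 0.01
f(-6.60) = 1.47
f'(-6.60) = 2.67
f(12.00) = -0.00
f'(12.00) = 0.00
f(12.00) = -0.00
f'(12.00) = 0.00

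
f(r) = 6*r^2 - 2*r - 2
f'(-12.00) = -146.00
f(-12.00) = 886.00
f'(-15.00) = -182.00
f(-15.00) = 1378.00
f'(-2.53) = -32.36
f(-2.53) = 41.47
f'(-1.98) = -25.76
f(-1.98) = 25.48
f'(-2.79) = -35.48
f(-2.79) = 50.28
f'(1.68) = 18.16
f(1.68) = 11.57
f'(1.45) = 15.40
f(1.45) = 7.72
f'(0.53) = 4.36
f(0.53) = -1.37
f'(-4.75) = -59.00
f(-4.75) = 142.88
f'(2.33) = 25.96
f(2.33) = 25.91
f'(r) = 12*r - 2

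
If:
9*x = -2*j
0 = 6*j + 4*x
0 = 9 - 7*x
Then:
No Solution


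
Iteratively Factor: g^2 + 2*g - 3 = (g - 1)*(g + 3)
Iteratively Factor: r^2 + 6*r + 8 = (r + 2)*(r + 4)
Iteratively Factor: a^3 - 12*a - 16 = (a + 2)*(a^2 - 2*a - 8) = (a - 4)*(a + 2)*(a + 2)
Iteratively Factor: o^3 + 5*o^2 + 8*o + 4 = (o + 2)*(o^2 + 3*o + 2) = (o + 2)^2*(o + 1)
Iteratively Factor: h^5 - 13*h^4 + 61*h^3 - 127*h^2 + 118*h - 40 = (h - 5)*(h^4 - 8*h^3 + 21*h^2 - 22*h + 8) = (h - 5)*(h - 4)*(h^3 - 4*h^2 + 5*h - 2) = (h - 5)*(h - 4)*(h - 2)*(h^2 - 2*h + 1) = (h - 5)*(h - 4)*(h - 2)*(h - 1)*(h - 1)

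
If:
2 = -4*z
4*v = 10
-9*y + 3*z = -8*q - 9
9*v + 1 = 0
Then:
No Solution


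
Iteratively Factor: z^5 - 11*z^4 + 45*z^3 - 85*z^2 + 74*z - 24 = (z - 3)*(z^4 - 8*z^3 + 21*z^2 - 22*z + 8) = (z - 3)*(z - 1)*(z^3 - 7*z^2 + 14*z - 8) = (z - 4)*(z - 3)*(z - 1)*(z^2 - 3*z + 2) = (z - 4)*(z - 3)*(z - 1)^2*(z - 2)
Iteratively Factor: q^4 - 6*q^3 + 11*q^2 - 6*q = (q - 1)*(q^3 - 5*q^2 + 6*q) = (q - 3)*(q - 1)*(q^2 - 2*q) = q*(q - 3)*(q - 1)*(q - 2)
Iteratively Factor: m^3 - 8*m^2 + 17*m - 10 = (m - 2)*(m^2 - 6*m + 5) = (m - 5)*(m - 2)*(m - 1)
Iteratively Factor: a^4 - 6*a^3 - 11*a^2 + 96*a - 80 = (a - 1)*(a^3 - 5*a^2 - 16*a + 80) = (a - 5)*(a - 1)*(a^2 - 16) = (a - 5)*(a - 4)*(a - 1)*(a + 4)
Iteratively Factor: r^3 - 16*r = (r + 4)*(r^2 - 4*r) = r*(r + 4)*(r - 4)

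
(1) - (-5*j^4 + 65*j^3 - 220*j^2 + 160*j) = 5*j^4 - 65*j^3 + 220*j^2 - 160*j + 1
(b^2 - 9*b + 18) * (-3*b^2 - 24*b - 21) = -3*b^4 + 3*b^3 + 141*b^2 - 243*b - 378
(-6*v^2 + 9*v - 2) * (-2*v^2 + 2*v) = 12*v^4 - 30*v^3 + 22*v^2 - 4*v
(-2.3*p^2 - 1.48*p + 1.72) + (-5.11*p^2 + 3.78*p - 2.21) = -7.41*p^2 + 2.3*p - 0.49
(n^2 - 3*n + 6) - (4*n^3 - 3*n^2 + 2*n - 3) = -4*n^3 + 4*n^2 - 5*n + 9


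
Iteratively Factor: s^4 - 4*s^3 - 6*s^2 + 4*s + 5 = (s - 5)*(s^3 + s^2 - s - 1) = (s - 5)*(s + 1)*(s^2 - 1) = (s - 5)*(s - 1)*(s + 1)*(s + 1)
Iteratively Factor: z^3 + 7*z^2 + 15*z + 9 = (z + 3)*(z^2 + 4*z + 3) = (z + 1)*(z + 3)*(z + 3)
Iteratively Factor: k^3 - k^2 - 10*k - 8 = (k - 4)*(k^2 + 3*k + 2) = (k - 4)*(k + 2)*(k + 1)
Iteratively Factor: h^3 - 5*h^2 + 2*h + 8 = (h + 1)*(h^2 - 6*h + 8) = (h - 4)*(h + 1)*(h - 2)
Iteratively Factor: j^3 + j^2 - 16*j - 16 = (j + 1)*(j^2 - 16) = (j - 4)*(j + 1)*(j + 4)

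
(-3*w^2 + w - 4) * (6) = -18*w^2 + 6*w - 24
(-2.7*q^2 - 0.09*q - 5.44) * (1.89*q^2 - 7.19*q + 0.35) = -5.103*q^4 + 19.2429*q^3 - 10.5795*q^2 + 39.0821*q - 1.904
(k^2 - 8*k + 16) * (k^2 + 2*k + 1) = k^4 - 6*k^3 + k^2 + 24*k + 16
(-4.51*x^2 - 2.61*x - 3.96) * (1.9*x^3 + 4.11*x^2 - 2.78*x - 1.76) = -8.569*x^5 - 23.4951*x^4 - 5.7133*x^3 - 1.0822*x^2 + 15.6024*x + 6.9696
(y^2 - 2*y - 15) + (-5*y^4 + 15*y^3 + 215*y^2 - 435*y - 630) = -5*y^4 + 15*y^3 + 216*y^2 - 437*y - 645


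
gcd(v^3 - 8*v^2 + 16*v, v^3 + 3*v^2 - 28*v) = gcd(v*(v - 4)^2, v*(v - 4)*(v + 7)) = v^2 - 4*v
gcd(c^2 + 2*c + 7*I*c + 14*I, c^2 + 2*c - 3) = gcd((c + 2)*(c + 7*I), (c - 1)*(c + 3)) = 1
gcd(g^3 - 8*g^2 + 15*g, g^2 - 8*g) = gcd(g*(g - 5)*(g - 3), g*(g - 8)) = g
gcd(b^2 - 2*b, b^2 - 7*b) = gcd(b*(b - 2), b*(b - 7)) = b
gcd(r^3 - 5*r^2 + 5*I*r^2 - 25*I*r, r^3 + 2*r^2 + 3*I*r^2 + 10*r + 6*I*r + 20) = r + 5*I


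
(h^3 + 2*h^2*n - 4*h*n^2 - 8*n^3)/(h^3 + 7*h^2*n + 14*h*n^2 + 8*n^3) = (h^2 - 4*n^2)/(h^2 + 5*h*n + 4*n^2)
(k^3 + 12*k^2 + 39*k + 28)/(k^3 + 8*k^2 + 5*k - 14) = (k^2 + 5*k + 4)/(k^2 + k - 2)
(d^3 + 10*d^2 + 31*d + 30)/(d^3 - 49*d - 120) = (d + 2)/(d - 8)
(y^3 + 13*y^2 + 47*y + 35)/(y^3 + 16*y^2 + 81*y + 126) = (y^2 + 6*y + 5)/(y^2 + 9*y + 18)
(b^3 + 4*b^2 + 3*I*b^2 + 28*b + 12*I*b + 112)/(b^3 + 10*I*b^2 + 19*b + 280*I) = (b^2 + 4*b*(1 - I) - 16*I)/(b^2 + 3*I*b + 40)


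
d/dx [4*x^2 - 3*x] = 8*x - 3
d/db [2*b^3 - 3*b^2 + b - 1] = 6*b^2 - 6*b + 1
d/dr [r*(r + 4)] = 2*r + 4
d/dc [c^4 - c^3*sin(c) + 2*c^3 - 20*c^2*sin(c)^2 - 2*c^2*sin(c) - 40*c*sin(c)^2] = -c^3*cos(c) + 4*c^3 - 3*c^2*sin(c) - 20*c^2*sin(2*c) - 2*c^2*cos(c) + 6*c^2 - 40*c*sin(c)^2 - 4*c*sin(c) - 40*c*sin(2*c) - 40*sin(c)^2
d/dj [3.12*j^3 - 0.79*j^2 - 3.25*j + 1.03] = 9.36*j^2 - 1.58*j - 3.25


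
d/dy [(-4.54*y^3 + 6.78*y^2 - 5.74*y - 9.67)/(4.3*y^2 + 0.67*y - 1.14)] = (-19.522*y^4 - 6.0836*y^3 + 44.7514*y^2 + 67.7036*y + 13.0225)/(18.49*y^4 + 5.762*y^3 - 9.3551*y^2 - 1.5276*y + 1.2996)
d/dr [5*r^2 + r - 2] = 10*r + 1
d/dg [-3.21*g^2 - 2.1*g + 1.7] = -6.42*g - 2.1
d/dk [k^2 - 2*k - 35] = 2*k - 2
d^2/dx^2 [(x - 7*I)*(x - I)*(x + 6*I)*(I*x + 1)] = 12*I*x^2 + 18*x + 78*I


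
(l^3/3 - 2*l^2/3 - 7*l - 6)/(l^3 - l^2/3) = (l^3 - 2*l^2 - 21*l - 18)/(l^2*(3*l - 1))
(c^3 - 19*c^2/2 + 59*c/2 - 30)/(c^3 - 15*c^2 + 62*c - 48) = (2*c^3 - 19*c^2 + 59*c - 60)/(2*(c^3 - 15*c^2 + 62*c - 48))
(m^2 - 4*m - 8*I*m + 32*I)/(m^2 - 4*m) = (m - 8*I)/m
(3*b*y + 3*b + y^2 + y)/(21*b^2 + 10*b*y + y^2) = (y + 1)/(7*b + y)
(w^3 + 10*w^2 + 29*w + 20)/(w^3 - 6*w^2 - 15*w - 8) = (w^2 + 9*w + 20)/(w^2 - 7*w - 8)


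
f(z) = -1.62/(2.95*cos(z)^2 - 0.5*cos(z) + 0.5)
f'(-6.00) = -0.31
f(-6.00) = -0.59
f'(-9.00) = -0.34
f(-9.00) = -0.48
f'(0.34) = -0.39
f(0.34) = -0.61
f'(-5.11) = -4.76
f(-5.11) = -2.16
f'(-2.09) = -2.22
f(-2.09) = -1.10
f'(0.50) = -0.67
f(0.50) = -0.69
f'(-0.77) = 1.53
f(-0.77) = -0.98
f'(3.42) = -0.20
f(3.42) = -0.44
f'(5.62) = 1.10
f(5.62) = -0.84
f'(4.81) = 0.53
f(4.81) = -3.38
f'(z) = -1.62*(5.9*sin(z)*cos(z) - 0.5*sin(z))/(2.95*cos(z)^2 - 0.5*cos(z) + 0.5)^2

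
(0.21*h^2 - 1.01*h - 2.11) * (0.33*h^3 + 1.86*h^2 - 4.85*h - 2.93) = 0.0693*h^5 + 0.0573*h^4 - 3.5934*h^3 + 0.3586*h^2 + 13.1928*h + 6.1823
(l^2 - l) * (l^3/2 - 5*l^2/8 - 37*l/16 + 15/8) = l^5/2 - 9*l^4/8 - 27*l^3/16 + 67*l^2/16 - 15*l/8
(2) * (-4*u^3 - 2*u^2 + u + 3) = -8*u^3 - 4*u^2 + 2*u + 6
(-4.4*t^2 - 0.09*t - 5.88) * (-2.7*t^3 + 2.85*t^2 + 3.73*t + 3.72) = 11.88*t^5 - 12.297*t^4 - 0.792500000000001*t^3 - 33.4617*t^2 - 22.2672*t - 21.8736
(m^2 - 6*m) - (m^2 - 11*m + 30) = 5*m - 30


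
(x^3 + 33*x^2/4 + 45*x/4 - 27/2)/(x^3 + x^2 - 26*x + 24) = (4*x^2 + 9*x - 9)/(4*(x^2 - 5*x + 4))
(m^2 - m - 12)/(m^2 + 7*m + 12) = (m - 4)/(m + 4)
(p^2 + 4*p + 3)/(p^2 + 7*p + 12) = (p + 1)/(p + 4)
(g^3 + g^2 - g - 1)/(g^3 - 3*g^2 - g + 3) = (g + 1)/(g - 3)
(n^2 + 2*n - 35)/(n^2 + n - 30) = (n + 7)/(n + 6)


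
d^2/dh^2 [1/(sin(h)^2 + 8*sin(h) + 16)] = 2*(4*sin(h) + cos(2*h) + 2)/(sin(h) + 4)^4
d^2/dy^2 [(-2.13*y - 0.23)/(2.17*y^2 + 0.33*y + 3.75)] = (-(2.13*y + 0.23)*(4.34*y + 0.33)*(8.68*y + 0.66) + (27.7326*y + 2.404)*(2.17*y^2 + 0.33*y + 3.75))/(2.17*y^2 + 0.33*y + 3.75)^3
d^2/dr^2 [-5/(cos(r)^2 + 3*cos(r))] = 5*((1 - cos(2*r))^2 - 45*cos(r)/4 + 11*cos(2*r)/2 + 9*cos(3*r)/4 - 33/2)/((cos(r) + 3)^3*cos(r)^3)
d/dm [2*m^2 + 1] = 4*m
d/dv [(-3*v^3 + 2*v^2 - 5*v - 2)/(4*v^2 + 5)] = (-12*v^4 - 25*v^2 + 36*v - 25)/(16*v^4 + 40*v^2 + 25)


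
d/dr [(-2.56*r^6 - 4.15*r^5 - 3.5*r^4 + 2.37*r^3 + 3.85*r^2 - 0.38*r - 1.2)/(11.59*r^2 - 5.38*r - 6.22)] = (-118.6816*r^7 - 75.4315*r^6 + 103.7172*r^5 + 213.0233*r^4 + 61.5788*r^3 - 60.533*r^2 - 20.078*r - 4.0924)/(134.3281*r^4 - 124.7084*r^3 - 115.2352*r^2 + 66.9272*r + 38.6884)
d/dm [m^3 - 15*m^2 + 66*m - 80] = 3*m^2 - 30*m + 66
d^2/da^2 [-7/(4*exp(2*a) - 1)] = (-448*exp(2*a) - 112)*exp(2*a)/(4*exp(2*a) - 1)^3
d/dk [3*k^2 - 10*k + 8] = 6*k - 10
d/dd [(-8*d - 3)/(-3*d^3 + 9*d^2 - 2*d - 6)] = 3*(-16*d^3 + 15*d^2 + 18*d + 14)/(9*d^6 - 54*d^5 + 93*d^4 - 104*d^2 + 24*d + 36)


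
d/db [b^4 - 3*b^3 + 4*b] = 4*b^3 - 9*b^2 + 4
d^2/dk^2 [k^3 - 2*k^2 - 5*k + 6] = 6*k - 4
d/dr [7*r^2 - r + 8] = 14*r - 1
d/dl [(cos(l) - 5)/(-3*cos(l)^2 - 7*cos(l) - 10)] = 3*(sin(l)^2 + 10*cos(l) + 14)*sin(l)/(3*cos(l)^2 + 7*cos(l) + 10)^2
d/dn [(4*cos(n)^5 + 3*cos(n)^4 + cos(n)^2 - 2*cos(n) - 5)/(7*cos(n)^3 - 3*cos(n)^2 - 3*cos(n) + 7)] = (-56*cos(n)^7 + 15*cos(n)^6 + 66*cos(n)^5 - 106*cos(n)^4 - 112*cos(n)^3 - 96*cos(n)^2 + 16*cos(n) + 29)*sin(n)/((cos(n) + 1)^2*(7*sin(n)^2 + 10*cos(n) - 14)^2)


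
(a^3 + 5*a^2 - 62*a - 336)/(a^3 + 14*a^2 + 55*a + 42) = (a - 8)/(a + 1)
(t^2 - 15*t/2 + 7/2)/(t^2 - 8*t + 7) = (t - 1/2)/(t - 1)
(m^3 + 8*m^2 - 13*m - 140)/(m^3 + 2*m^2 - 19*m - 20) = (m + 7)/(m + 1)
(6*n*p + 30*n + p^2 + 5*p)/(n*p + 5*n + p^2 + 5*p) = (6*n + p)/(n + p)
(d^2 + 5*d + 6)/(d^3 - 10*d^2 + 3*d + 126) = (d + 2)/(d^2 - 13*d + 42)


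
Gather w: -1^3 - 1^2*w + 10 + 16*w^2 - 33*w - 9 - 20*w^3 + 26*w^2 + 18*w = -20*w^3 + 42*w^2 - 16*w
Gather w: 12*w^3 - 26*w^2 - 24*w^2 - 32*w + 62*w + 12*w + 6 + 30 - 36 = 12*w^3 - 50*w^2 + 42*w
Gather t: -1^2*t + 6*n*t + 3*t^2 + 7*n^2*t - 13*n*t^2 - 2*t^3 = -2*t^3 + t^2*(3 - 13*n) + t*(7*n^2 + 6*n - 1)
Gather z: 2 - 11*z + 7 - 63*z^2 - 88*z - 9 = -63*z^2 - 99*z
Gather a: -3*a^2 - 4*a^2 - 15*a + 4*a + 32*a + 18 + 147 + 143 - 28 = -7*a^2 + 21*a + 280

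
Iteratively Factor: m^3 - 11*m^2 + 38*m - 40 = (m - 4)*(m^2 - 7*m + 10) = (m - 4)*(m - 2)*(m - 5)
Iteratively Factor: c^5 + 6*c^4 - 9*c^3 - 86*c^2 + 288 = (c - 3)*(c^4 + 9*c^3 + 18*c^2 - 32*c - 96) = (c - 3)*(c - 2)*(c^3 + 11*c^2 + 40*c + 48) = (c - 3)*(c - 2)*(c + 4)*(c^2 + 7*c + 12) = (c - 3)*(c - 2)*(c + 3)*(c + 4)*(c + 4)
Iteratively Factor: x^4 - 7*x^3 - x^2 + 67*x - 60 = (x - 5)*(x^3 - 2*x^2 - 11*x + 12) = (x - 5)*(x + 3)*(x^2 - 5*x + 4) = (x - 5)*(x - 1)*(x + 3)*(x - 4)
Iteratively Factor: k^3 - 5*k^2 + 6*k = (k)*(k^2 - 5*k + 6) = k*(k - 3)*(k - 2)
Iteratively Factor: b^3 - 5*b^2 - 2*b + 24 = (b - 3)*(b^2 - 2*b - 8) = (b - 4)*(b - 3)*(b + 2)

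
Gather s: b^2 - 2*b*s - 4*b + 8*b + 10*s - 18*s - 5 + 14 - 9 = b^2 + 4*b + s*(-2*b - 8)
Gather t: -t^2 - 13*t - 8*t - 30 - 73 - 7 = -t^2 - 21*t - 110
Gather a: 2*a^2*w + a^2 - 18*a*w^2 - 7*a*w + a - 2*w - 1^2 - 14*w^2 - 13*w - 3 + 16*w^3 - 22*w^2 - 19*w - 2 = a^2*(2*w + 1) + a*(-18*w^2 - 7*w + 1) + 16*w^3 - 36*w^2 - 34*w - 6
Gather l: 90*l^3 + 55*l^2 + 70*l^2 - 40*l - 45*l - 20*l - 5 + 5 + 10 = 90*l^3 + 125*l^2 - 105*l + 10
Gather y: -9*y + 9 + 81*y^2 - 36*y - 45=81*y^2 - 45*y - 36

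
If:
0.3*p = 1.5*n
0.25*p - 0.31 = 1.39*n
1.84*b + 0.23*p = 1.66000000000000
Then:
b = 2.29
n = -2.21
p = -11.07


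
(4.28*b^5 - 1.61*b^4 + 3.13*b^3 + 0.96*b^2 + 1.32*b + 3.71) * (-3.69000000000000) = -15.7932*b^5 + 5.9409*b^4 - 11.5497*b^3 - 3.5424*b^2 - 4.8708*b - 13.6899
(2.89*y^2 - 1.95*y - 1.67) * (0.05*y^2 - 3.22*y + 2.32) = 0.1445*y^4 - 9.4033*y^3 + 12.9003*y^2 + 0.8534*y - 3.8744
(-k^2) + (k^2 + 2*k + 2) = 2*k + 2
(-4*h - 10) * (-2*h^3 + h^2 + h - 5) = 8*h^4 + 16*h^3 - 14*h^2 + 10*h + 50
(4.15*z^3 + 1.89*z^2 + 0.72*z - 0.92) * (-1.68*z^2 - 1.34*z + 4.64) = -6.972*z^5 - 8.7362*z^4 + 15.5138*z^3 + 9.3504*z^2 + 4.5736*z - 4.2688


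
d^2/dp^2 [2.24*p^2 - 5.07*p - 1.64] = 4.48000000000000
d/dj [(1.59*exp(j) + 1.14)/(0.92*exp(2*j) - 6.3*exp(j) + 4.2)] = (-1.4628*exp(2*j) - 2.0976*exp(j) + 13.86)*exp(j)/(0.8464*exp(4*j) - 11.592*exp(3*j) + 47.418*exp(2*j) - 52.92*exp(j) + 17.64)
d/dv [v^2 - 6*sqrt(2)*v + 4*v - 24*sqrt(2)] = 2*v - 6*sqrt(2) + 4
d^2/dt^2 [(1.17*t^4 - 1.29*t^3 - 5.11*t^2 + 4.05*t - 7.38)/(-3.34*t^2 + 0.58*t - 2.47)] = (-26.104104*t^6 + 13.599144*t^5 - 60.2751239999999*t^4 - 64.160476*t^3 + 144.28614*t^2 + 161.91189*t - 66.054646)/(37.259704*t^6 - 19.410744*t^5 + 86.033724*t^4 - 28.904416*t^3 + 63.623742*t^2 - 10.615566*t + 15.069223)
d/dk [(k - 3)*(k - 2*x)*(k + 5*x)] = 3*k^2 + 6*k*x - 6*k - 10*x^2 - 9*x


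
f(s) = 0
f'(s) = 0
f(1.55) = 0.00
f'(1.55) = 0.00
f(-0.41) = 0.00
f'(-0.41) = 0.00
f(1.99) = 0.00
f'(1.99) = 0.00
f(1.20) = 0.00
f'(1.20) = 0.00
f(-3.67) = 0.00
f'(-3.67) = 0.00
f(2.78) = 0.00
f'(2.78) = 0.00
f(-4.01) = 0.00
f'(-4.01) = 0.00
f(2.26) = 0.00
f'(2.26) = 0.00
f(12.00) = 0.00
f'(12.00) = 0.00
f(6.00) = 0.00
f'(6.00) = 0.00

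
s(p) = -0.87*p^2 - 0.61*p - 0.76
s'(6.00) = -11.05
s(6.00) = -35.74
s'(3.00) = -5.83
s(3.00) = -10.42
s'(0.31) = -1.15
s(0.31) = -1.03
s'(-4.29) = 6.85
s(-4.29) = -14.15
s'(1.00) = -2.35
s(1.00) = -2.24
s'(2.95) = -5.74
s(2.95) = -10.13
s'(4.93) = -9.19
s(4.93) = -24.91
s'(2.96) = -5.76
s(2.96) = -10.19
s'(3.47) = -6.65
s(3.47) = -13.35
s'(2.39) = -4.77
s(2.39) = -7.19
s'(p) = -1.74*p - 0.61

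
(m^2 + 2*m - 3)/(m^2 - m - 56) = (-m^2 - 2*m + 3)/(-m^2 + m + 56)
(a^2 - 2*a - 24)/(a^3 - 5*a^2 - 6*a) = (a + 4)/(a*(a + 1))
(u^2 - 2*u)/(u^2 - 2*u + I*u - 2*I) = u/(u + I)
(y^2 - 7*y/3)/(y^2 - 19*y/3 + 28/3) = y/(y - 4)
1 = 1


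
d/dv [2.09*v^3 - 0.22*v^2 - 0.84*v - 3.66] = 6.27*v^2 - 0.44*v - 0.84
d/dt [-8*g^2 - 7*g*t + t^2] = -7*g + 2*t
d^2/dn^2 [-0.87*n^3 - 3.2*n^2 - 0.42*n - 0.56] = -5.22*n - 6.4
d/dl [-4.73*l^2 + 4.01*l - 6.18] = 4.01 - 9.46*l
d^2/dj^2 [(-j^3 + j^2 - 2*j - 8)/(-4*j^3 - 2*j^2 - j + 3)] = 2*(-24*j^6 + 84*j^5 + 900*j^4 + 437*j^3 + 309*j^2 + 399*j + 53)/(64*j^9 + 96*j^8 + 96*j^7 - 88*j^6 - 120*j^5 - 102*j^4 + 73*j^3 + 45*j^2 + 27*j - 27)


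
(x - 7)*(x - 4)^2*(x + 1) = x^4 - 14*x^3 + 57*x^2 - 40*x - 112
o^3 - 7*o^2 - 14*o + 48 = (o - 8)*(o - 2)*(o + 3)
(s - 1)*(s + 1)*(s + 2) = s^3 + 2*s^2 - s - 2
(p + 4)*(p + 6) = p^2 + 10*p + 24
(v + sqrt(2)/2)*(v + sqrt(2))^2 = v^3 + 5*sqrt(2)*v^2/2 + 4*v + sqrt(2)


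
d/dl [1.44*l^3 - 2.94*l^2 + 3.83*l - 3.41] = 4.32*l^2 - 5.88*l + 3.83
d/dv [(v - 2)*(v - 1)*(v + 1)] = 3*v^2 - 4*v - 1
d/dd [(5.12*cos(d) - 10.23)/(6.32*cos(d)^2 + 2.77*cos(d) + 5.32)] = (32.3584*cos(d)^2 - 129.3072*cos(d) - 55.5755)*sin(d)/(39.9424*cos(d)^4 + 35.0128*cos(d)^3 + 74.9177*cos(d)^2 + 29.4728*cos(d) + 28.3024)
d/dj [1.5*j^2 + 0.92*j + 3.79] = 3.0*j + 0.92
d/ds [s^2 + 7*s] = 2*s + 7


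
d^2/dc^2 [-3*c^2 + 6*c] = -6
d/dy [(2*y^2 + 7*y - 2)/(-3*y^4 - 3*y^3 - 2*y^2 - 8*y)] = (12*y^5 + 69*y^4 + 18*y^3 - 20*y^2 - 8*y - 16)/(y^2*(9*y^6 + 18*y^5 + 21*y^4 + 60*y^3 + 52*y^2 + 32*y + 64))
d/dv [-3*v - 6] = -3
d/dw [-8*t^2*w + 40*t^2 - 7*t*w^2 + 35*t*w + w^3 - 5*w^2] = -8*t^2 - 14*t*w + 35*t + 3*w^2 - 10*w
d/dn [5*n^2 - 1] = 10*n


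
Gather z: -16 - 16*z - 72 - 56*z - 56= -72*z - 144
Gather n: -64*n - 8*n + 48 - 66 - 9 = -72*n - 27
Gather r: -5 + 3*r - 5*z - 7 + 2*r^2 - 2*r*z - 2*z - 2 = 2*r^2 + r*(3 - 2*z) - 7*z - 14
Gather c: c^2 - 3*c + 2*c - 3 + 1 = c^2 - c - 2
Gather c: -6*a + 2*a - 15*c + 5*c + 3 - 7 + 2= -4*a - 10*c - 2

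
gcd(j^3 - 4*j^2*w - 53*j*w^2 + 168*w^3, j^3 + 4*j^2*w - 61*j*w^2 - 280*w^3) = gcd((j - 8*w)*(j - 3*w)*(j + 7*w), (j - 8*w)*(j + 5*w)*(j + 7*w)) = -j^2 + j*w + 56*w^2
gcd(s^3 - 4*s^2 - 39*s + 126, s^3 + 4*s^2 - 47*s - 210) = s^2 - s - 42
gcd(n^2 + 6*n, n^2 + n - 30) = n + 6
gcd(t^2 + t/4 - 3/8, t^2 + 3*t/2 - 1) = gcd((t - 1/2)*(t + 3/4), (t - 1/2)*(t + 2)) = t - 1/2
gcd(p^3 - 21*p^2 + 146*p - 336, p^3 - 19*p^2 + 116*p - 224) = p^2 - 15*p + 56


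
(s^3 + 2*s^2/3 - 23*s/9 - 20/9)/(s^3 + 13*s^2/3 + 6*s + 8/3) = (s - 5/3)/(s + 2)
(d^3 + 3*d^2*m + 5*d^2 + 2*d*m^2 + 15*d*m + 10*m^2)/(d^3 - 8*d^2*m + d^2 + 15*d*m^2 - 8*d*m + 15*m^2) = (d^3 + 3*d^2*m + 5*d^2 + 2*d*m^2 + 15*d*m + 10*m^2)/(d^3 - 8*d^2*m + d^2 + 15*d*m^2 - 8*d*m + 15*m^2)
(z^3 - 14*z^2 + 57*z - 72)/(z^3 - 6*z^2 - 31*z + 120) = (z - 3)/(z + 5)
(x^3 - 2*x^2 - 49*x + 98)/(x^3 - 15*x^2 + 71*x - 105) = (x^2 + 5*x - 14)/(x^2 - 8*x + 15)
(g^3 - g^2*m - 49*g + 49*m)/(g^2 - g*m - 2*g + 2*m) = (g^2 - 49)/(g - 2)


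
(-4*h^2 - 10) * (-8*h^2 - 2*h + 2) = 32*h^4 + 8*h^3 + 72*h^2 + 20*h - 20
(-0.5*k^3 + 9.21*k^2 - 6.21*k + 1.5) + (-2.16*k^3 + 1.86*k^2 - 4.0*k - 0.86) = -2.66*k^3 + 11.07*k^2 - 10.21*k + 0.64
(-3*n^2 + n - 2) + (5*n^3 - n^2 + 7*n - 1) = 5*n^3 - 4*n^2 + 8*n - 3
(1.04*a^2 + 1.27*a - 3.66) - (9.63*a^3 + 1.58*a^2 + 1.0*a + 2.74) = -9.63*a^3 - 0.54*a^2 + 0.27*a - 6.4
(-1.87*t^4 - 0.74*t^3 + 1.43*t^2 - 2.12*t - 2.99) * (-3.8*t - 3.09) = 7.106*t^5 + 8.5903*t^4 - 3.1474*t^3 + 3.6373*t^2 + 17.9128*t + 9.2391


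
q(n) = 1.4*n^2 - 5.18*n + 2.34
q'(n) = 2.8*n - 5.18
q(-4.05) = 46.28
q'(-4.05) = -16.52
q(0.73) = -0.70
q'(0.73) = -3.14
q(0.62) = -0.33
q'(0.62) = -3.44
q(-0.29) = 3.96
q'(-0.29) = -5.99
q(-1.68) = 14.99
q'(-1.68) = -9.88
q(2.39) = -2.04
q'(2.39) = 1.51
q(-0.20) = 3.43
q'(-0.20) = -5.74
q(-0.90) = 8.14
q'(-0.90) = -7.70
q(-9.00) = 162.36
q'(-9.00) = -30.38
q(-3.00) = 30.48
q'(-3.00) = -13.58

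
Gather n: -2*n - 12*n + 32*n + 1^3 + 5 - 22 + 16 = 18*n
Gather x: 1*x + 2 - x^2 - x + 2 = 4 - x^2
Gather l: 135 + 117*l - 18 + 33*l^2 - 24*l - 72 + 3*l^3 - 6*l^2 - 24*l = 3*l^3 + 27*l^2 + 69*l + 45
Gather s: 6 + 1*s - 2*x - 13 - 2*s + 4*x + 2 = -s + 2*x - 5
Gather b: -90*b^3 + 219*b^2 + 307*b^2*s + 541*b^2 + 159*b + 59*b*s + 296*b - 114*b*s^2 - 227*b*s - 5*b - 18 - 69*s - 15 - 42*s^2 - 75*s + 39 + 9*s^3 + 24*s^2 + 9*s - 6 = -90*b^3 + b^2*(307*s + 760) + b*(-114*s^2 - 168*s + 450) + 9*s^3 - 18*s^2 - 135*s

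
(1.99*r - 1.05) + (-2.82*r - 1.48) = -0.83*r - 2.53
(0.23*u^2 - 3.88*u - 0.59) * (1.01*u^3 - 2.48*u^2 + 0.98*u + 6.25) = 0.2323*u^5 - 4.4892*u^4 + 9.2519*u^3 - 0.9017*u^2 - 24.8282*u - 3.6875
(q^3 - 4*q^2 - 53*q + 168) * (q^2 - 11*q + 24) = q^5 - 15*q^4 + 15*q^3 + 655*q^2 - 3120*q + 4032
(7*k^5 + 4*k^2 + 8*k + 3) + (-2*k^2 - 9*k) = 7*k^5 + 2*k^2 - k + 3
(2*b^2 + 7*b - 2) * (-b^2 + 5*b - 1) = -2*b^4 + 3*b^3 + 35*b^2 - 17*b + 2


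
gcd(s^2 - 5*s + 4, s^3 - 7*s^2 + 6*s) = s - 1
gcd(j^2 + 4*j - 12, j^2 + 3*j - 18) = j + 6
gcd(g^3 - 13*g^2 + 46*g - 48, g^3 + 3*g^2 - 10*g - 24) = g - 3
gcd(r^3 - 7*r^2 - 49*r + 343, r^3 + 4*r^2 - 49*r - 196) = r^2 - 49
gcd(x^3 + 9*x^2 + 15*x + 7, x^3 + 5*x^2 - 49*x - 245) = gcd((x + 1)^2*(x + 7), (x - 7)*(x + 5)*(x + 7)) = x + 7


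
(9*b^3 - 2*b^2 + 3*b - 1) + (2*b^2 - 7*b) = 9*b^3 - 4*b - 1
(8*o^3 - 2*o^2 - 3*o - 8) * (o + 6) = 8*o^4 + 46*o^3 - 15*o^2 - 26*o - 48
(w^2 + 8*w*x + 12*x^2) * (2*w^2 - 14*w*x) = 2*w^4 + 2*w^3*x - 88*w^2*x^2 - 168*w*x^3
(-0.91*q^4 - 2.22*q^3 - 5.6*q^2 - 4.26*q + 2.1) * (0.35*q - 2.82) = -0.3185*q^5 + 1.7892*q^4 + 4.3004*q^3 + 14.301*q^2 + 12.7482*q - 5.922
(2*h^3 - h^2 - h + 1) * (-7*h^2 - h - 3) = -14*h^5 + 5*h^4 + 2*h^3 - 3*h^2 + 2*h - 3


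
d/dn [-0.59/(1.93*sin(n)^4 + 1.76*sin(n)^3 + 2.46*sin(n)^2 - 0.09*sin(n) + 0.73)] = (4.5548*sin(n)^3 + 3.1152*sin(n)^2 + 2.9028*sin(n) - 0.0531)*cos(n)/(1.93*sin(n)^4 + 1.76*sin(n)^3 + 2.46*sin(n)^2 - 0.09*sin(n) + 0.73)^2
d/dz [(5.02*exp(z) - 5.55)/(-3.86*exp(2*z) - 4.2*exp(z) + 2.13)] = (19.3772*exp(2*z) - 42.846*exp(z) - 12.6174)*exp(z)/(14.8996*exp(4*z) + 32.424*exp(3*z) + 1.1964*exp(2*z) - 17.892*exp(z) + 4.5369)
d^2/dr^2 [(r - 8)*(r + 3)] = 2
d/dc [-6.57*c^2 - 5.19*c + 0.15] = -13.14*c - 5.19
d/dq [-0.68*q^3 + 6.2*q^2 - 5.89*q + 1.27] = -2.04*q^2 + 12.4*q - 5.89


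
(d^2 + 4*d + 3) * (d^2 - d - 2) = d^4 + 3*d^3 - 3*d^2 - 11*d - 6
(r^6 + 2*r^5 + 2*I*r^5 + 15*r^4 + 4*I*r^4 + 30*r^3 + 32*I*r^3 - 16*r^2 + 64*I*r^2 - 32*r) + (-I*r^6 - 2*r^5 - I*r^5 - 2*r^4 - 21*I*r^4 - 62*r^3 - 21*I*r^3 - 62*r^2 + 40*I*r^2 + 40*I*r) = r^6 - I*r^6 + I*r^5 + 13*r^4 - 17*I*r^4 - 32*r^3 + 11*I*r^3 - 78*r^2 + 104*I*r^2 - 32*r + 40*I*r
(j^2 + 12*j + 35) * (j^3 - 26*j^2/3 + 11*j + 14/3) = j^5 + 10*j^4/3 - 58*j^3 - 500*j^2/3 + 441*j + 490/3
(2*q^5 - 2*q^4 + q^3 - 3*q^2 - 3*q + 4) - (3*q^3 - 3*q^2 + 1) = 2*q^5 - 2*q^4 - 2*q^3 - 3*q + 3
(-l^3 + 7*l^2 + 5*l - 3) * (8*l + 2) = -8*l^4 + 54*l^3 + 54*l^2 - 14*l - 6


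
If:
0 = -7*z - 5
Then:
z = -5/7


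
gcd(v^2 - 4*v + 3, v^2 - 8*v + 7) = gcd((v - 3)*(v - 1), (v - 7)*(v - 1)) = v - 1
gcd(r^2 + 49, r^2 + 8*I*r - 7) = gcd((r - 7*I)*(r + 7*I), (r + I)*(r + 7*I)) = r + 7*I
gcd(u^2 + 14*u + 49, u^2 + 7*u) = u + 7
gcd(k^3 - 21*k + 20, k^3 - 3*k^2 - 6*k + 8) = k^2 - 5*k + 4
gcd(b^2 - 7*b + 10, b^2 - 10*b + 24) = 1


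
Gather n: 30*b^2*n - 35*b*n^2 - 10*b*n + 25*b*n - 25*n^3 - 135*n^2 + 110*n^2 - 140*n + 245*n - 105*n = -25*n^3 + n^2*(-35*b - 25) + n*(30*b^2 + 15*b)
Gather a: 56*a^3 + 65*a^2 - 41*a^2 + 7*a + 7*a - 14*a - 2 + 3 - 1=56*a^3 + 24*a^2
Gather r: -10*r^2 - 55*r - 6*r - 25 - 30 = -10*r^2 - 61*r - 55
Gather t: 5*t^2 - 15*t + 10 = 5*t^2 - 15*t + 10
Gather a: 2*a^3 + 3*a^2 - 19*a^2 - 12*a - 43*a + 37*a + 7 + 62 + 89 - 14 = 2*a^3 - 16*a^2 - 18*a + 144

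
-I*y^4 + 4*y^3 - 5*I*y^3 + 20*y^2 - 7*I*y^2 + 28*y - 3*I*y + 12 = (y + 1)*(y + 3)*(y + 4*I)*(-I*y - I)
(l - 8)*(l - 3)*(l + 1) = l^3 - 10*l^2 + 13*l + 24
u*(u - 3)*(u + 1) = u^3 - 2*u^2 - 3*u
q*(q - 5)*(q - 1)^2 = q^4 - 7*q^3 + 11*q^2 - 5*q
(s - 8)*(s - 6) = s^2 - 14*s + 48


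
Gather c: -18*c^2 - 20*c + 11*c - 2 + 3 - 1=-18*c^2 - 9*c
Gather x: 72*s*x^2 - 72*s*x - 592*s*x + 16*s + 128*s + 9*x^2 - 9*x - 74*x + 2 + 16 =144*s + x^2*(72*s + 9) + x*(-664*s - 83) + 18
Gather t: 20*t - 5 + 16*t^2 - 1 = 16*t^2 + 20*t - 6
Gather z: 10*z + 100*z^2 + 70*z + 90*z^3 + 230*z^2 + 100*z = 90*z^3 + 330*z^2 + 180*z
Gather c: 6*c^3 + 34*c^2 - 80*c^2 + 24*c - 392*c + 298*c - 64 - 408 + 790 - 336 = 6*c^3 - 46*c^2 - 70*c - 18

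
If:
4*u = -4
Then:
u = -1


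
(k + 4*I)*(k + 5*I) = k^2 + 9*I*k - 20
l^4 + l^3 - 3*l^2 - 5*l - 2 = (l - 2)*(l + 1)^3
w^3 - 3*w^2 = w^2*(w - 3)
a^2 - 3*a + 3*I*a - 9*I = (a - 3)*(a + 3*I)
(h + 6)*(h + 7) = h^2 + 13*h + 42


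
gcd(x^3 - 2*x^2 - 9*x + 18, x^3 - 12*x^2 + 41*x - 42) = x^2 - 5*x + 6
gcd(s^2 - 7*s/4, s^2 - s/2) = s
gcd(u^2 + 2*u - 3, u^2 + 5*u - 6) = u - 1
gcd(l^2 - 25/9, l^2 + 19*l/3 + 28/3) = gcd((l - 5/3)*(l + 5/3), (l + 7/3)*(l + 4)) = 1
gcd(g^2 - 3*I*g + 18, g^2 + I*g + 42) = g - 6*I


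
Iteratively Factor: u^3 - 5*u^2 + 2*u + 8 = (u - 4)*(u^2 - u - 2) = (u - 4)*(u + 1)*(u - 2)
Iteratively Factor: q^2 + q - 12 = (q - 3)*(q + 4)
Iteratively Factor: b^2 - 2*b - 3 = (b - 3)*(b + 1)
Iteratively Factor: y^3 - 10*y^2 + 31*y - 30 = (y - 2)*(y^2 - 8*y + 15) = (y - 5)*(y - 2)*(y - 3)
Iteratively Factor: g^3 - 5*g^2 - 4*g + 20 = (g + 2)*(g^2 - 7*g + 10) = (g - 2)*(g + 2)*(g - 5)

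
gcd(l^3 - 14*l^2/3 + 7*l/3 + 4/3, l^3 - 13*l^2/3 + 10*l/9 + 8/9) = l^2 - 11*l/3 - 4/3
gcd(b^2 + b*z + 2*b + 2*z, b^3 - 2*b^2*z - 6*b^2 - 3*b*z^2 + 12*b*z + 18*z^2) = b + z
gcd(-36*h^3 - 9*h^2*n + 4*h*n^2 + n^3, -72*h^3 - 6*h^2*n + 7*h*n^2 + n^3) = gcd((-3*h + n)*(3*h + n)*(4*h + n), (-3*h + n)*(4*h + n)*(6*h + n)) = 12*h^2 - h*n - n^2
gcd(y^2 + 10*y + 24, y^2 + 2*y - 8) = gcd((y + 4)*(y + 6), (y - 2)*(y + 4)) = y + 4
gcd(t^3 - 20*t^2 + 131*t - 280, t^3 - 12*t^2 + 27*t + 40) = t^2 - 13*t + 40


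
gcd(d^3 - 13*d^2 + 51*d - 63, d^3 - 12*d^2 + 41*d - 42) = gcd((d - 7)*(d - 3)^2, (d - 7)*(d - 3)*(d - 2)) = d^2 - 10*d + 21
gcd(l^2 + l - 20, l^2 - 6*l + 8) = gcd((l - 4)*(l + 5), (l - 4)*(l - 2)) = l - 4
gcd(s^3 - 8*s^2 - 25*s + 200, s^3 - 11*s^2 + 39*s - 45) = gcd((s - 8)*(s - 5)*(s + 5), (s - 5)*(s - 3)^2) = s - 5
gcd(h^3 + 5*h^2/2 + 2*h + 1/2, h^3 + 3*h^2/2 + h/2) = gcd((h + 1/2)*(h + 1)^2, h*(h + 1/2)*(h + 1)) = h^2 + 3*h/2 + 1/2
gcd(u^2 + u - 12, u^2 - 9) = u - 3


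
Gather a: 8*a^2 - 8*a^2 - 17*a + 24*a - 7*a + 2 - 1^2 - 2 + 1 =0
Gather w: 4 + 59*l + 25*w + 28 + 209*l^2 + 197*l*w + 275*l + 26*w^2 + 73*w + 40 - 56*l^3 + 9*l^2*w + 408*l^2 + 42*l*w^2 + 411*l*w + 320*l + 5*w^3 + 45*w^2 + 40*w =-56*l^3 + 617*l^2 + 654*l + 5*w^3 + w^2*(42*l + 71) + w*(9*l^2 + 608*l + 138) + 72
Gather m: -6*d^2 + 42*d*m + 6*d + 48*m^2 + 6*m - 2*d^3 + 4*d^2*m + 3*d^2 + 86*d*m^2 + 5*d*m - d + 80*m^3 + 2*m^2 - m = -2*d^3 - 3*d^2 + 5*d + 80*m^3 + m^2*(86*d + 50) + m*(4*d^2 + 47*d + 5)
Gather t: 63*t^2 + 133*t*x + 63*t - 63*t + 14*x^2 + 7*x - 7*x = 63*t^2 + 133*t*x + 14*x^2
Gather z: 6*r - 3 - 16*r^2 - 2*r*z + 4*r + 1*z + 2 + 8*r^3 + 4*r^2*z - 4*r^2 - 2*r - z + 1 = 8*r^3 - 20*r^2 + 8*r + z*(4*r^2 - 2*r)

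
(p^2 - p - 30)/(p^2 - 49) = (p^2 - p - 30)/(p^2 - 49)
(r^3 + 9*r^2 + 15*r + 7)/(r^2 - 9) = (r^3 + 9*r^2 + 15*r + 7)/(r^2 - 9)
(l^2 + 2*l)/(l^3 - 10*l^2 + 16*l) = (l + 2)/(l^2 - 10*l + 16)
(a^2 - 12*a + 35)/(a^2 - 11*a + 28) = (a - 5)/(a - 4)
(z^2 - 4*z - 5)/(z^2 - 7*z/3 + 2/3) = 3*(z^2 - 4*z - 5)/(3*z^2 - 7*z + 2)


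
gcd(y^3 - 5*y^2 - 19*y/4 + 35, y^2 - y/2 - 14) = y - 4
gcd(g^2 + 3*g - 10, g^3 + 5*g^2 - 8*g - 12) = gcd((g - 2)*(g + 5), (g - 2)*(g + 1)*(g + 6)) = g - 2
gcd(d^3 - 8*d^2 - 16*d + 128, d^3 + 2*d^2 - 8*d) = d + 4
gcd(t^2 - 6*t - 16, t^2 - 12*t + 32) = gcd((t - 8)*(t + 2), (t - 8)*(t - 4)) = t - 8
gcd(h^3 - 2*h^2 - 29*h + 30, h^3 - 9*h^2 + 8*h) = h - 1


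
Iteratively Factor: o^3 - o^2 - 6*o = (o + 2)*(o^2 - 3*o) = o*(o + 2)*(o - 3)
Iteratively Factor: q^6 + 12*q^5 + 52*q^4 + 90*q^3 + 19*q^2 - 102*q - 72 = (q + 3)*(q^5 + 9*q^4 + 25*q^3 + 15*q^2 - 26*q - 24) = (q + 3)*(q + 4)*(q^4 + 5*q^3 + 5*q^2 - 5*q - 6) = (q + 2)*(q + 3)*(q + 4)*(q^3 + 3*q^2 - q - 3) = (q - 1)*(q + 2)*(q + 3)*(q + 4)*(q^2 + 4*q + 3) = (q - 1)*(q + 1)*(q + 2)*(q + 3)*(q + 4)*(q + 3)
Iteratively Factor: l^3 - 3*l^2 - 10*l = (l - 5)*(l^2 + 2*l) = l*(l - 5)*(l + 2)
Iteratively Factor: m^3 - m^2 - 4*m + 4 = (m - 2)*(m^2 + m - 2) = (m - 2)*(m + 2)*(m - 1)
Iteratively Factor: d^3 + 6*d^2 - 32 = (d + 4)*(d^2 + 2*d - 8) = (d - 2)*(d + 4)*(d + 4)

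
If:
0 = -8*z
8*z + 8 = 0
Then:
No Solution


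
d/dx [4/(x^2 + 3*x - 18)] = 4*(-2*x - 3)/(x^2 + 3*x - 18)^2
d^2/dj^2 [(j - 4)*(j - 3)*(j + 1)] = 6*j - 12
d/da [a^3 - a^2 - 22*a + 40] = 3*a^2 - 2*a - 22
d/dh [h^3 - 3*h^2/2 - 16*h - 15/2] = 3*h^2 - 3*h - 16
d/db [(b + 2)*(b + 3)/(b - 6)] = (b^2 - 12*b - 36)/(b^2 - 12*b + 36)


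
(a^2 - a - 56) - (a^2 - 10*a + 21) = 9*a - 77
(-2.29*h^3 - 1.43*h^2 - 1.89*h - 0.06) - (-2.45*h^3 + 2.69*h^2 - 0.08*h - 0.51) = 0.16*h^3 - 4.12*h^2 - 1.81*h + 0.45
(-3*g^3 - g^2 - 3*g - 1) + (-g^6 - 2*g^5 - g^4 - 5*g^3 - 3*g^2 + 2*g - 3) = -g^6 - 2*g^5 - g^4 - 8*g^3 - 4*g^2 - g - 4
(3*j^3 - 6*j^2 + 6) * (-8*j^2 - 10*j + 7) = -24*j^5 + 18*j^4 + 81*j^3 - 90*j^2 - 60*j + 42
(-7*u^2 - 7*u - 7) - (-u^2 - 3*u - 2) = -6*u^2 - 4*u - 5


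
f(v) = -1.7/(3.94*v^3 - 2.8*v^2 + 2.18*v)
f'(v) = -1.7*(-11.82*v^2 + 5.6*v - 2.18)/(3.94*v^3 - 2.8*v^2 + 2.18*v)^2 = (20.094*v^2 - 9.52*v + 3.706)/(v^2*(3.94*v^2 - 2.8*v + 2.18)^2)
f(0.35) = -2.89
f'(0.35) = 8.18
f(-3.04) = 0.01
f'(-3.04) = 0.01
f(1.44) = -0.19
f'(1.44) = 0.38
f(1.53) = -0.16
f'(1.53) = 0.30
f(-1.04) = 0.17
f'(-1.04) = 0.37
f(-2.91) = 0.01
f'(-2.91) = 0.01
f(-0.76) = 0.34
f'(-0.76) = 0.90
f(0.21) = -4.58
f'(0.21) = 18.86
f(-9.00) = 0.00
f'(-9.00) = 0.00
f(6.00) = -0.00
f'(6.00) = 0.00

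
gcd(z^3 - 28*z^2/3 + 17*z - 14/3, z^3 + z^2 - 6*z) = z - 2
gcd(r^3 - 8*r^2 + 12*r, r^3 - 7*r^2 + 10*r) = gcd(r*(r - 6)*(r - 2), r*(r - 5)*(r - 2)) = r^2 - 2*r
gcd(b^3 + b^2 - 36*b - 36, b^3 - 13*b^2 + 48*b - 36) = b - 6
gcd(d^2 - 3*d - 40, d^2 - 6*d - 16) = d - 8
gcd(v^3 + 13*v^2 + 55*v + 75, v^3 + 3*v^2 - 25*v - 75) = v^2 + 8*v + 15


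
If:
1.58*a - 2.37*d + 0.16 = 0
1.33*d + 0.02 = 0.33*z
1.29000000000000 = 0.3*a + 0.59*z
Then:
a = 0.58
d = 0.45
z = 1.89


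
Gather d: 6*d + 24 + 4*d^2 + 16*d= 4*d^2 + 22*d + 24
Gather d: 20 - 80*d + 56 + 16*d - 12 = 64 - 64*d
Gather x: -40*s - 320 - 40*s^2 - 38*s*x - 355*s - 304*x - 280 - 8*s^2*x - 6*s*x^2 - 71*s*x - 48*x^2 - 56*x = -40*s^2 - 395*s + x^2*(-6*s - 48) + x*(-8*s^2 - 109*s - 360) - 600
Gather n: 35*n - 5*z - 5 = 35*n - 5*z - 5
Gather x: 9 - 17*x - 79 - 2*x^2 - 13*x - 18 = -2*x^2 - 30*x - 88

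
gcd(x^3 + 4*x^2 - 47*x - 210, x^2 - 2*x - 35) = x^2 - 2*x - 35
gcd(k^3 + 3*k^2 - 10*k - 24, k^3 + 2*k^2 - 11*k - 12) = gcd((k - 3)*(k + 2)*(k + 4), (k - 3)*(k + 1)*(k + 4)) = k^2 + k - 12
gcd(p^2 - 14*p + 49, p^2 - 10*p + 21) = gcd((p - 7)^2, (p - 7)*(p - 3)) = p - 7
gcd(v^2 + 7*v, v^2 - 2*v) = v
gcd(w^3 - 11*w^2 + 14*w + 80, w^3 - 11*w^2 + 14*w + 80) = w^3 - 11*w^2 + 14*w + 80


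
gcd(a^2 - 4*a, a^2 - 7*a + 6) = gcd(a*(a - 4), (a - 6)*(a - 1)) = 1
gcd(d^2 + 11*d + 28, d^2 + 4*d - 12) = 1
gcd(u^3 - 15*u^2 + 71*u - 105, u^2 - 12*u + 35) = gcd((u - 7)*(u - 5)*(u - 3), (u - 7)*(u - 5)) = u^2 - 12*u + 35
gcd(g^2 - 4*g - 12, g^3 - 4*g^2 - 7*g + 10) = g + 2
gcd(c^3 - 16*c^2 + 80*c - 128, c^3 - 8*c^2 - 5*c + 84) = c - 4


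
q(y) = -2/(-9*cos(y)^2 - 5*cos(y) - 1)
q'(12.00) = -0.16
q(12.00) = 0.17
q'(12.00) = -0.16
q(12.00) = 0.17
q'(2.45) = -1.83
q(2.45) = 0.80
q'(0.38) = 0.09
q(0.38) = 0.15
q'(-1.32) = -2.35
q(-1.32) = 0.72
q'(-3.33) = -0.21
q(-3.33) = 0.42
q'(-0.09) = -0.02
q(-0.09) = 0.13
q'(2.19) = -6.95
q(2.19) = 1.77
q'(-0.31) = -0.07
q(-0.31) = 0.14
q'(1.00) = 0.62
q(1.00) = 0.32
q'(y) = -2*(-18*sin(y)*cos(y) - 5*sin(y))/(-9*cos(y)^2 - 5*cos(y) - 1)^2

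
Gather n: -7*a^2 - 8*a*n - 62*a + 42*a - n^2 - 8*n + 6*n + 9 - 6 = -7*a^2 - 20*a - n^2 + n*(-8*a - 2) + 3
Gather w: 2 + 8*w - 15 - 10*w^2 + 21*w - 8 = -10*w^2 + 29*w - 21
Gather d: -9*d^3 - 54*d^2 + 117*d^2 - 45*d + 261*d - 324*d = -9*d^3 + 63*d^2 - 108*d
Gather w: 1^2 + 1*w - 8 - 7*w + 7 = -6*w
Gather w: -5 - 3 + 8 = 0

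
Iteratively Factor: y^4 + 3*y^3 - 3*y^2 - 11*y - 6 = (y + 3)*(y^3 - 3*y - 2) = (y - 2)*(y + 3)*(y^2 + 2*y + 1) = (y - 2)*(y + 1)*(y + 3)*(y + 1)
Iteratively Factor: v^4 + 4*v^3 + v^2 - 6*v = (v + 3)*(v^3 + v^2 - 2*v) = v*(v + 3)*(v^2 + v - 2) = v*(v + 2)*(v + 3)*(v - 1)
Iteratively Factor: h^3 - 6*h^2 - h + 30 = (h - 5)*(h^2 - h - 6) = (h - 5)*(h + 2)*(h - 3)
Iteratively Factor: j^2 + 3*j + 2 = (j + 2)*(j + 1)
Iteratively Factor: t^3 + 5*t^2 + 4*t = (t)*(t^2 + 5*t + 4) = t*(t + 4)*(t + 1)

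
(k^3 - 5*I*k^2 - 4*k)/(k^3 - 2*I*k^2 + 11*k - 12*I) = k/(k + 3*I)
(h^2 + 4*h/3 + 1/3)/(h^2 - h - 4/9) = 3*(h + 1)/(3*h - 4)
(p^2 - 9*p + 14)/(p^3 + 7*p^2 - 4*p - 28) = (p - 7)/(p^2 + 9*p + 14)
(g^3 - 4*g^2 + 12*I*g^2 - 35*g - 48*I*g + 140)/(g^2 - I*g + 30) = (g^2 + g*(-4 + 7*I) - 28*I)/(g - 6*I)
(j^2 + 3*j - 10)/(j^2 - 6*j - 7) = (-j^2 - 3*j + 10)/(-j^2 + 6*j + 7)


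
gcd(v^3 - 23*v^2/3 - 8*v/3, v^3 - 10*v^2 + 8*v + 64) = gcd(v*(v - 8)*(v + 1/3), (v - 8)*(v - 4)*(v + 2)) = v - 8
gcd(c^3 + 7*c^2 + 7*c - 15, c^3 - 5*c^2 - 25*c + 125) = c + 5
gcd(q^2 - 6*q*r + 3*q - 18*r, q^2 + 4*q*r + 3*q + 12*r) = q + 3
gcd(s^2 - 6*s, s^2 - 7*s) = s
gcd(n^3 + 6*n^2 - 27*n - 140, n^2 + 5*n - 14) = n + 7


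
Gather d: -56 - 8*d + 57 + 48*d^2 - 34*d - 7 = 48*d^2 - 42*d - 6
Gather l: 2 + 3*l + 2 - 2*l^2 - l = -2*l^2 + 2*l + 4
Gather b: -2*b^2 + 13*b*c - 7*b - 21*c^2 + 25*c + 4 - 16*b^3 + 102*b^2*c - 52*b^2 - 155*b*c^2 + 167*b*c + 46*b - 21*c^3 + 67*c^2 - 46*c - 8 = -16*b^3 + b^2*(102*c - 54) + b*(-155*c^2 + 180*c + 39) - 21*c^3 + 46*c^2 - 21*c - 4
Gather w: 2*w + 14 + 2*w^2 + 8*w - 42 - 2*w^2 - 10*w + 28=0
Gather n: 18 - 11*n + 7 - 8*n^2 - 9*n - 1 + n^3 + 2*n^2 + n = n^3 - 6*n^2 - 19*n + 24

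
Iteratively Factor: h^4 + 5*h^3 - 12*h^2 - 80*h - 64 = (h + 1)*(h^3 + 4*h^2 - 16*h - 64) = (h + 1)*(h + 4)*(h^2 - 16) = (h + 1)*(h + 4)^2*(h - 4)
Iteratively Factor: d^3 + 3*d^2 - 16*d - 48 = (d + 3)*(d^2 - 16) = (d + 3)*(d + 4)*(d - 4)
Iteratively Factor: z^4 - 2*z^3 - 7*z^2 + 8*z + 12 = (z + 1)*(z^3 - 3*z^2 - 4*z + 12) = (z - 2)*(z + 1)*(z^2 - z - 6) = (z - 2)*(z + 1)*(z + 2)*(z - 3)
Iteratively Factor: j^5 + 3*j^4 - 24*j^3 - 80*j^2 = (j)*(j^4 + 3*j^3 - 24*j^2 - 80*j) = j^2*(j^3 + 3*j^2 - 24*j - 80) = j^2*(j + 4)*(j^2 - j - 20) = j^2*(j - 5)*(j + 4)*(j + 4)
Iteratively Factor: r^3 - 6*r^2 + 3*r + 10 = (r - 2)*(r^2 - 4*r - 5) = (r - 2)*(r + 1)*(r - 5)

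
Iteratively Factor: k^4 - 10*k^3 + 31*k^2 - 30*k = (k - 2)*(k^3 - 8*k^2 + 15*k) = k*(k - 2)*(k^2 - 8*k + 15) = k*(k - 5)*(k - 2)*(k - 3)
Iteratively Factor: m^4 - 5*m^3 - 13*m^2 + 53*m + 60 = (m - 5)*(m^3 - 13*m - 12) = (m - 5)*(m + 1)*(m^2 - m - 12) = (m - 5)*(m + 1)*(m + 3)*(m - 4)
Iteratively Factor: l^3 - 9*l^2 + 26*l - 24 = (l - 3)*(l^2 - 6*l + 8) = (l - 3)*(l - 2)*(l - 4)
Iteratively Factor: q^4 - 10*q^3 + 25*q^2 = (q)*(q^3 - 10*q^2 + 25*q) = q^2*(q^2 - 10*q + 25) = q^2*(q - 5)*(q - 5)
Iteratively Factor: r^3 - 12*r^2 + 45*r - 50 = (r - 5)*(r^2 - 7*r + 10) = (r - 5)*(r - 2)*(r - 5)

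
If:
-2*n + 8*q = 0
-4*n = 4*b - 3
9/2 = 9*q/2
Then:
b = -13/4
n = 4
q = 1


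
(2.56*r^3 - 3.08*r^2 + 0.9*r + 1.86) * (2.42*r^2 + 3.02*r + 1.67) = 6.1952*r^5 + 0.277600000000001*r^4 - 2.8484*r^3 + 2.0756*r^2 + 7.1202*r + 3.1062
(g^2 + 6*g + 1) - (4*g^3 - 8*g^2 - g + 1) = -4*g^3 + 9*g^2 + 7*g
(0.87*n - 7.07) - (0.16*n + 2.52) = 0.71*n - 9.59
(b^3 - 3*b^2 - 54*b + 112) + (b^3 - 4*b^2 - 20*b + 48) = 2*b^3 - 7*b^2 - 74*b + 160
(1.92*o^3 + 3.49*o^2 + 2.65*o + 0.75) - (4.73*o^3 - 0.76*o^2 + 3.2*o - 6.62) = -2.81*o^3 + 4.25*o^2 - 0.55*o + 7.37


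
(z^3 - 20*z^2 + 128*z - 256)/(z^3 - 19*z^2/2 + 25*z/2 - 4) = 2*(z^2 - 12*z + 32)/(2*z^2 - 3*z + 1)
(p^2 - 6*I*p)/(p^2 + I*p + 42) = p/(p + 7*I)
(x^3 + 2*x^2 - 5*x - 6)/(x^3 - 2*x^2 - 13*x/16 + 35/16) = 16*(x^2 + x - 6)/(16*x^2 - 48*x + 35)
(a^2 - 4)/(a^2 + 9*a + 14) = (a - 2)/(a + 7)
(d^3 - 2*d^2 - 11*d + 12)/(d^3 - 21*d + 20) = (d + 3)/(d + 5)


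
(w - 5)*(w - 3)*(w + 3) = w^3 - 5*w^2 - 9*w + 45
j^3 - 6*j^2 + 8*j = j*(j - 4)*(j - 2)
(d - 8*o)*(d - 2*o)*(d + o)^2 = d^4 - 8*d^3*o - 3*d^2*o^2 + 22*d*o^3 + 16*o^4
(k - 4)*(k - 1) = k^2 - 5*k + 4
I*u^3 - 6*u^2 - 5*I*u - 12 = (u + 3*I)*(u + 4*I)*(I*u + 1)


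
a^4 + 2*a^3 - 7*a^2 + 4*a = a*(a - 1)^2*(a + 4)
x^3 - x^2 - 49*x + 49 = (x - 7)*(x - 1)*(x + 7)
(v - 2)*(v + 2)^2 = v^3 + 2*v^2 - 4*v - 8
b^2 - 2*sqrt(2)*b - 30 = (b - 5*sqrt(2))*(b + 3*sqrt(2))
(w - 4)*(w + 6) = w^2 + 2*w - 24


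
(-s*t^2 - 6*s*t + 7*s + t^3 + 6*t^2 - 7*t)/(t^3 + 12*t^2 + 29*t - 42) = (-s + t)/(t + 6)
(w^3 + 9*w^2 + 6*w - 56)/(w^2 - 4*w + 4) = (w^2 + 11*w + 28)/(w - 2)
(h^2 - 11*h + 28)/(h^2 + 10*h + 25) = (h^2 - 11*h + 28)/(h^2 + 10*h + 25)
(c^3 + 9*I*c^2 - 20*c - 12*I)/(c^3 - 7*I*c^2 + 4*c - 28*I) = (c^2 + 7*I*c - 6)/(c^2 - 9*I*c - 14)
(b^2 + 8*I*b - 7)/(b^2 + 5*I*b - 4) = (b + 7*I)/(b + 4*I)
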